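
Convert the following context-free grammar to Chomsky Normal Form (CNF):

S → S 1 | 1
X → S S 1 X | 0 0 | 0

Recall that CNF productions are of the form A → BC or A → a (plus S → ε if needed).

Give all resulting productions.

T1 → 1; S → 1; T0 → 0; X → 0; S → S T1; X → S X0; X0 → S X1; X1 → T1 X; X → T0 T0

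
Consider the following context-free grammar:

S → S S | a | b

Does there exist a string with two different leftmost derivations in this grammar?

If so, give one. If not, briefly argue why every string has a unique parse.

Yes - the string 'a a b a b' has two distinct leftmost derivations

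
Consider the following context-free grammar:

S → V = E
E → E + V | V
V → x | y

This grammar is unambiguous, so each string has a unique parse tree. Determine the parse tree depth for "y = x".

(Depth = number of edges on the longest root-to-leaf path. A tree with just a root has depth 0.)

3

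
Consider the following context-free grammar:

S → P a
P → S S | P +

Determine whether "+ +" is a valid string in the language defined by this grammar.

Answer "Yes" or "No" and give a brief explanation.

No - no valid derivation exists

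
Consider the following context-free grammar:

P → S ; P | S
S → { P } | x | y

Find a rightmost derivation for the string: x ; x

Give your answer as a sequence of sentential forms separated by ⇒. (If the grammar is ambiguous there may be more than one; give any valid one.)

P ⇒ S ; P ⇒ S ; S ⇒ S ; x ⇒ x ; x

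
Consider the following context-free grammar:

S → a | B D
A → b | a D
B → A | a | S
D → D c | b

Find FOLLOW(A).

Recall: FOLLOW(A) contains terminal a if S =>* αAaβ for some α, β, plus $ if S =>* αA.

We compute FOLLOW(A) using the standard algorithm.
FOLLOW(S) starts with {$}.
FIRST(A) = {a, b}
FIRST(B) = {a, b}
FIRST(D) = {b}
FIRST(S) = {a, b}
FOLLOW(A) = {b}
FOLLOW(B) = {b}
FOLLOW(D) = {$, b, c}
FOLLOW(S) = {$, b}
Therefore, FOLLOW(A) = {b}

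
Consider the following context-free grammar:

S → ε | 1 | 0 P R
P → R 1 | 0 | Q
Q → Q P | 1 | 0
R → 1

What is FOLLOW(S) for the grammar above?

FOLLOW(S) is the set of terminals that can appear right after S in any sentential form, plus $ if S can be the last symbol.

We compute FOLLOW(S) using the standard algorithm.
FOLLOW(S) starts with {$}.
FIRST(P) = {0, 1}
FIRST(Q) = {0, 1}
FIRST(R) = {1}
FIRST(S) = {0, 1, ε}
FOLLOW(P) = {0, 1}
FOLLOW(Q) = {0, 1}
FOLLOW(R) = {$, 1}
FOLLOW(S) = {$}
Therefore, FOLLOW(S) = {$}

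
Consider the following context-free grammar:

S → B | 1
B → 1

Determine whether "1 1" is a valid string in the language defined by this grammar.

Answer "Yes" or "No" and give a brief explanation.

No - no valid derivation exists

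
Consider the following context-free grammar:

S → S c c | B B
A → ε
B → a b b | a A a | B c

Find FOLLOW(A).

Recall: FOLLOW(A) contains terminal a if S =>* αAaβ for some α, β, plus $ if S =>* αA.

We compute FOLLOW(A) using the standard algorithm.
FOLLOW(S) starts with {$}.
FIRST(A) = {ε}
FIRST(B) = {a}
FIRST(S) = {a}
FOLLOW(A) = {a}
FOLLOW(B) = {$, a, c}
FOLLOW(S) = {$, c}
Therefore, FOLLOW(A) = {a}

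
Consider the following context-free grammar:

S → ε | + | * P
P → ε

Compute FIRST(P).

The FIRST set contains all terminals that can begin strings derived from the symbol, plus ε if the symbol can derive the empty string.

We compute FIRST(P) using the standard algorithm.
FIRST(P) = {ε}
FIRST(S) = {*, +, ε}
Therefore, FIRST(P) = {ε}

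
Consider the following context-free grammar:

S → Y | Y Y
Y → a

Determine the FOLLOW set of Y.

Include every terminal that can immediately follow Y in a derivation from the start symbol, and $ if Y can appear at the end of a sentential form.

We compute FOLLOW(Y) using the standard algorithm.
FOLLOW(S) starts with {$}.
FIRST(S) = {a}
FIRST(Y) = {a}
FOLLOW(S) = {$}
FOLLOW(Y) = {$, a}
Therefore, FOLLOW(Y) = {$, a}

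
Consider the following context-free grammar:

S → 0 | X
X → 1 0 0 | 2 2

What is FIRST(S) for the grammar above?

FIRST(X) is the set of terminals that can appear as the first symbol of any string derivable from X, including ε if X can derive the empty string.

We compute FIRST(S) using the standard algorithm.
FIRST(S) = {0, 1, 2}
FIRST(X) = {1, 2}
Therefore, FIRST(S) = {0, 1, 2}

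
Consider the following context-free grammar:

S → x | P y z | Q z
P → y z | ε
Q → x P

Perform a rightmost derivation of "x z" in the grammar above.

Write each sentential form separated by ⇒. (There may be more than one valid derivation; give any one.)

S ⇒ Q z ⇒ x P z ⇒ x z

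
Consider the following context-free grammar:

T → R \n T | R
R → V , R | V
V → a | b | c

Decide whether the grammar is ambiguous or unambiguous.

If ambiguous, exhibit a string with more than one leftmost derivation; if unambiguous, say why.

Unambiguous - every string in the language has a unique leftmost derivation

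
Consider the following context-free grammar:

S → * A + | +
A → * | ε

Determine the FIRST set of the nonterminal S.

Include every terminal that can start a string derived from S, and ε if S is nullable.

We compute FIRST(S) using the standard algorithm.
FIRST(A) = {*, ε}
FIRST(S) = {*, +}
Therefore, FIRST(S) = {*, +}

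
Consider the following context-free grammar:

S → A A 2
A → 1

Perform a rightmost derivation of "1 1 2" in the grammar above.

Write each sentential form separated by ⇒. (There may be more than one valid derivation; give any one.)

S ⇒ A A 2 ⇒ A 1 2 ⇒ 1 1 2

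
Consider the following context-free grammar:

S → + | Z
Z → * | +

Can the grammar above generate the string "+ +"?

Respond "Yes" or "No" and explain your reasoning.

No - no valid derivation exists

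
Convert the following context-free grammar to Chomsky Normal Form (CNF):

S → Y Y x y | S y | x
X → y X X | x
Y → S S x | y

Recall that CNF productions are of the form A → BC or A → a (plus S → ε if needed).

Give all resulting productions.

TX → x; TY → y; S → x; X → x; Y → y; S → Y X0; X0 → Y X1; X1 → TX TY; S → S TY; X → TY X2; X2 → X X; Y → S X3; X3 → S TX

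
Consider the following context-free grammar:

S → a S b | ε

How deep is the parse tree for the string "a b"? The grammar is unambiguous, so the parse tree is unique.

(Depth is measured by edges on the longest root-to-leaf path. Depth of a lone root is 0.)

2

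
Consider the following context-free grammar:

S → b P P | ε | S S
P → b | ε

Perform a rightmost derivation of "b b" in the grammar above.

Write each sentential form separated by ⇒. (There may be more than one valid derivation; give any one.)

S ⇒ b P P ⇒ b P b ⇒ b b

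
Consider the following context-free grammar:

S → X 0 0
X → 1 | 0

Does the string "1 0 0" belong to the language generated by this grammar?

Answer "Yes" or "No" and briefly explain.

Yes - a valid derivation exists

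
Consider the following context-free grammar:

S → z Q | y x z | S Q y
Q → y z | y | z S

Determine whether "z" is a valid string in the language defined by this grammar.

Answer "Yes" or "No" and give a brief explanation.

No - no valid derivation exists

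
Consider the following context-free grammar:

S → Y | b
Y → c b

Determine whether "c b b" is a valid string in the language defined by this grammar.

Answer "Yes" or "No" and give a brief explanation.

No - no valid derivation exists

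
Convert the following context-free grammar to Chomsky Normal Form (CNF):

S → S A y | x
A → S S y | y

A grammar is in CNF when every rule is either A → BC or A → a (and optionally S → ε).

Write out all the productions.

TY → y; S → x; A → y; S → S X0; X0 → A TY; A → S X1; X1 → S TY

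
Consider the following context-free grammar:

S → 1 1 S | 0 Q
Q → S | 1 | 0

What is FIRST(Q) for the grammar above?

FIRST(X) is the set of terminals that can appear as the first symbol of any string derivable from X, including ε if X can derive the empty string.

We compute FIRST(Q) using the standard algorithm.
FIRST(Q) = {0, 1}
FIRST(S) = {0, 1}
Therefore, FIRST(Q) = {0, 1}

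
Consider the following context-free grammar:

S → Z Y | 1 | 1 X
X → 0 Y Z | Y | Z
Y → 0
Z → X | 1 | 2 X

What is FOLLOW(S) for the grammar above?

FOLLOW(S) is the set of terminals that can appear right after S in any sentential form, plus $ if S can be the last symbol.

We compute FOLLOW(S) using the standard algorithm.
FOLLOW(S) starts with {$}.
FIRST(S) = {0, 1, 2}
FIRST(X) = {0, 1, 2}
FIRST(Y) = {0}
FIRST(Z) = {0, 1, 2}
FOLLOW(S) = {$}
FOLLOW(X) = {$, 0}
FOLLOW(Y) = {$, 0, 1, 2}
FOLLOW(Z) = {$, 0}
Therefore, FOLLOW(S) = {$}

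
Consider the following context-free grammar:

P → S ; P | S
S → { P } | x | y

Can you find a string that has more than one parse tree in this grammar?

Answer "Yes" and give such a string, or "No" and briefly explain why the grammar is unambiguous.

No - the grammar is unambiguous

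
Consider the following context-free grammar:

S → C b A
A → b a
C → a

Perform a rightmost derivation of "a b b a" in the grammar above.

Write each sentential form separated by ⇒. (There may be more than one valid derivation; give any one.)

S ⇒ C b A ⇒ C b b a ⇒ a b b a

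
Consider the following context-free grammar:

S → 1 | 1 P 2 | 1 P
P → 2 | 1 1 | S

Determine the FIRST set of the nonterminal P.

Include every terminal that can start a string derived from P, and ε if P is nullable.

We compute FIRST(P) using the standard algorithm.
FIRST(P) = {1, 2}
FIRST(S) = {1}
Therefore, FIRST(P) = {1, 2}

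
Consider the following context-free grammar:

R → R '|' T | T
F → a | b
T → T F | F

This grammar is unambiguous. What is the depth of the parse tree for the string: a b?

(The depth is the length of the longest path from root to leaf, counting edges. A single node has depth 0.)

4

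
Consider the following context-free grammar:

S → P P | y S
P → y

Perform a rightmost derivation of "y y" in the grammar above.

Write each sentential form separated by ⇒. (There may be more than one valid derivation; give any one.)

S ⇒ P P ⇒ P y ⇒ y y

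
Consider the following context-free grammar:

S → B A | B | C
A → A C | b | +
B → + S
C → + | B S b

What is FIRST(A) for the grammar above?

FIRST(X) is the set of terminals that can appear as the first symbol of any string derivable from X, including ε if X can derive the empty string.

We compute FIRST(A) using the standard algorithm.
FIRST(A) = {+, b}
FIRST(B) = {+}
FIRST(C) = {+}
FIRST(S) = {+}
Therefore, FIRST(A) = {+, b}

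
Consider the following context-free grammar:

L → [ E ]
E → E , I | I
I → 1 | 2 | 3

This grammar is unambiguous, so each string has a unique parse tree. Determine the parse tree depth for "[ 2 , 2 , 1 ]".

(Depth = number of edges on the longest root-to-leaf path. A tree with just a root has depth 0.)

5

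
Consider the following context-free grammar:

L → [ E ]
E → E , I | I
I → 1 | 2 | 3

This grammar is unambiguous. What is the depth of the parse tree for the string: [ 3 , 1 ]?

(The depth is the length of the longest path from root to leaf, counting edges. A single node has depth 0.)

4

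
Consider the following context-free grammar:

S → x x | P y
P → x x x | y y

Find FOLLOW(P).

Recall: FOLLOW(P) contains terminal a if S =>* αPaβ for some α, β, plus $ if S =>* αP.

We compute FOLLOW(P) using the standard algorithm.
FOLLOW(S) starts with {$}.
FIRST(P) = {x, y}
FIRST(S) = {x, y}
FOLLOW(P) = {y}
FOLLOW(S) = {$}
Therefore, FOLLOW(P) = {y}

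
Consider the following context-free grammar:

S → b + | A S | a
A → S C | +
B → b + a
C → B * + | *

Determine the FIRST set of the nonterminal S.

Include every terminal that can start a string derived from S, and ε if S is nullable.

We compute FIRST(S) using the standard algorithm.
FIRST(A) = {+, a, b}
FIRST(B) = {b}
FIRST(C) = {*, b}
FIRST(S) = {+, a, b}
Therefore, FIRST(S) = {+, a, b}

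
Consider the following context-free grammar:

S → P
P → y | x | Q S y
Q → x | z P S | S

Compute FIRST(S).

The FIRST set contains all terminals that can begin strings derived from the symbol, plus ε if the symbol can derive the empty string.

We compute FIRST(S) using the standard algorithm.
FIRST(P) = {x, y, z}
FIRST(Q) = {x, y, z}
FIRST(S) = {x, y, z}
Therefore, FIRST(S) = {x, y, z}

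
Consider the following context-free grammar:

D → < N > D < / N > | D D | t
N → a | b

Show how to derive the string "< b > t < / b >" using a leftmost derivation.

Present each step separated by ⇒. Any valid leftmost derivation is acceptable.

D ⇒ < N > D < / N > ⇒ < b > D < / N > ⇒ < b > t < / N > ⇒ < b > t < / b >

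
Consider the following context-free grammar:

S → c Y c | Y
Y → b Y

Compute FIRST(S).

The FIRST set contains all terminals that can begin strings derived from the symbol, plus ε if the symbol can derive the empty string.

We compute FIRST(S) using the standard algorithm.
FIRST(S) = {b, c}
FIRST(Y) = {b}
Therefore, FIRST(S) = {b, c}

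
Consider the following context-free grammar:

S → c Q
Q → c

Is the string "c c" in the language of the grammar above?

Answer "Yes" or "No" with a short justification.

Yes - a valid derivation exists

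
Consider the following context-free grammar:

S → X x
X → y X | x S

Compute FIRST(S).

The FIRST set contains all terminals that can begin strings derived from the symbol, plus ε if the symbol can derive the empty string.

We compute FIRST(S) using the standard algorithm.
FIRST(S) = {x, y}
FIRST(X) = {x, y}
Therefore, FIRST(S) = {x, y}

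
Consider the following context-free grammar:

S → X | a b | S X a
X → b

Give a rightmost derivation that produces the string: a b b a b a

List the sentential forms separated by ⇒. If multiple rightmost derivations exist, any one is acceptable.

S ⇒ S X a ⇒ S b a ⇒ S X a b a ⇒ S b a b a ⇒ a b b a b a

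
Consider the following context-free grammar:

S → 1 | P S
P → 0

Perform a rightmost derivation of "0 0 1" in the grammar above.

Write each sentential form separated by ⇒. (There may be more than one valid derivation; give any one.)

S ⇒ P S ⇒ P P S ⇒ P P 1 ⇒ P 0 1 ⇒ 0 0 1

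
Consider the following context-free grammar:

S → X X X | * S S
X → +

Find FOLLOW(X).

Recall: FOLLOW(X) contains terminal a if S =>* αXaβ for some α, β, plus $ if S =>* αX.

We compute FOLLOW(X) using the standard algorithm.
FOLLOW(S) starts with {$}.
FIRST(S) = {*, +}
FIRST(X) = {+}
FOLLOW(S) = {$, *, +}
FOLLOW(X) = {$, *, +}
Therefore, FOLLOW(X) = {$, *, +}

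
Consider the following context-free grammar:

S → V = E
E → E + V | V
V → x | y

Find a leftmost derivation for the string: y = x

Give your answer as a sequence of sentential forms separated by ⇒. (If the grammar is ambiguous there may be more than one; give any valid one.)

S ⇒ V = E ⇒ y = E ⇒ y = V ⇒ y = x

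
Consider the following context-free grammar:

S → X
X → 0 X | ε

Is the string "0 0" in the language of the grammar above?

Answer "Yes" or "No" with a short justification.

Yes - a valid derivation exists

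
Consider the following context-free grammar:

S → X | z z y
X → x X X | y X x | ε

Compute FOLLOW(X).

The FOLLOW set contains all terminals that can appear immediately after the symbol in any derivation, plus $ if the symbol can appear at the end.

We compute FOLLOW(X) using the standard algorithm.
FOLLOW(S) starts with {$}.
FIRST(S) = {x, y, z, ε}
FIRST(X) = {x, y, ε}
FOLLOW(S) = {$}
FOLLOW(X) = {$, x, y}
Therefore, FOLLOW(X) = {$, x, y}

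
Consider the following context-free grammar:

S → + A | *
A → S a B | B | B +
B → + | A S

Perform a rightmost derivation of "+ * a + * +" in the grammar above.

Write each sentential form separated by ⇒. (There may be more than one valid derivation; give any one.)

S ⇒ + A ⇒ + B + ⇒ + A S + ⇒ + A * + ⇒ + S a B * + ⇒ + S a + * + ⇒ + * a + * +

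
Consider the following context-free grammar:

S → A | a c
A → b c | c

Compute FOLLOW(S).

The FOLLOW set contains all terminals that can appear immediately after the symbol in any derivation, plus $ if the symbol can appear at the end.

We compute FOLLOW(S) using the standard algorithm.
FOLLOW(S) starts with {$}.
FIRST(A) = {b, c}
FIRST(S) = {a, b, c}
FOLLOW(A) = {$}
FOLLOW(S) = {$}
Therefore, FOLLOW(S) = {$}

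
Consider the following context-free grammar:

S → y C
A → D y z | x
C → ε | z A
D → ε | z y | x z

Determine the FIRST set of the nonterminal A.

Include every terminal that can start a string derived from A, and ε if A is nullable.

We compute FIRST(A) using the standard algorithm.
FIRST(A) = {x, y, z}
FIRST(C) = {z, ε}
FIRST(D) = {x, z, ε}
FIRST(S) = {y}
Therefore, FIRST(A) = {x, y, z}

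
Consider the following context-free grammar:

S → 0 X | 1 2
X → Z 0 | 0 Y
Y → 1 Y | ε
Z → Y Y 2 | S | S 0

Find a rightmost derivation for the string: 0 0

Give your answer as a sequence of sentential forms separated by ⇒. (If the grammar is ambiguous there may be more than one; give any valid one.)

S ⇒ 0 X ⇒ 0 0 Y ⇒ 0 0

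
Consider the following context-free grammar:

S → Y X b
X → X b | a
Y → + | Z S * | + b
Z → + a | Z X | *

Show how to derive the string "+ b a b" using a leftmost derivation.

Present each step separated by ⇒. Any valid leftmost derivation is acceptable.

S ⇒ Y X b ⇒ + b X b ⇒ + b a b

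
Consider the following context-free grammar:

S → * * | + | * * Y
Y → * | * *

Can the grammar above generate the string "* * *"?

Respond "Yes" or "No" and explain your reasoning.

Yes - a valid derivation exists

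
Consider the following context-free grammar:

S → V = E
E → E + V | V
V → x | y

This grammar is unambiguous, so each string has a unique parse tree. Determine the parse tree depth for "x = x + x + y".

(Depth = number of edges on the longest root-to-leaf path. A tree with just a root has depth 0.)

5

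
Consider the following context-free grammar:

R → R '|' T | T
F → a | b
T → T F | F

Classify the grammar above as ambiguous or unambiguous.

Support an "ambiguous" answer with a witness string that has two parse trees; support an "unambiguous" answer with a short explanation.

Unambiguous - every string in the language has a unique parse tree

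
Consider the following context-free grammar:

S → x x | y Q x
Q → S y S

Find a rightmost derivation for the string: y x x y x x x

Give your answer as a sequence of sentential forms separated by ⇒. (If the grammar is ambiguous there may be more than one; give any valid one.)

S ⇒ y Q x ⇒ y S y S x ⇒ y S y x x x ⇒ y x x y x x x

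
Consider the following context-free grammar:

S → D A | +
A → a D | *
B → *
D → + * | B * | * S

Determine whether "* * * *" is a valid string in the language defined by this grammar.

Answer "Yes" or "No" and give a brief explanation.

No - no valid derivation exists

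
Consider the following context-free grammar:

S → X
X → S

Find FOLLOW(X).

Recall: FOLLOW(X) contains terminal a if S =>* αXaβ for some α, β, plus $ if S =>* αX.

We compute FOLLOW(X) using the standard algorithm.
FOLLOW(S) starts with {$}.
FIRST(S) = {}
FIRST(X) = {}
FOLLOW(S) = {$}
FOLLOW(X) = {$}
Therefore, FOLLOW(X) = {$}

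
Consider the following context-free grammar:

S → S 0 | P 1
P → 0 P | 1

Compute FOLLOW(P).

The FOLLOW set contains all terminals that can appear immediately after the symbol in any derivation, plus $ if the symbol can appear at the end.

We compute FOLLOW(P) using the standard algorithm.
FOLLOW(S) starts with {$}.
FIRST(P) = {0, 1}
FIRST(S) = {0, 1}
FOLLOW(P) = {1}
FOLLOW(S) = {$, 0}
Therefore, FOLLOW(P) = {1}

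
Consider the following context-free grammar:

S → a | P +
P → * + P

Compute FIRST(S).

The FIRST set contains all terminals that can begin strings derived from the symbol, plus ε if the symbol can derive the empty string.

We compute FIRST(S) using the standard algorithm.
FIRST(P) = {*}
FIRST(S) = {*, a}
Therefore, FIRST(S) = {*, a}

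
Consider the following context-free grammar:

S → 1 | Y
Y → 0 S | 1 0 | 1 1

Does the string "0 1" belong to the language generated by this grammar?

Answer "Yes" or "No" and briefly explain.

Yes - a valid derivation exists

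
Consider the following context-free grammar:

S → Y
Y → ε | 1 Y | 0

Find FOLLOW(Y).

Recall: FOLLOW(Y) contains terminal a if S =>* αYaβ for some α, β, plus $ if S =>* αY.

We compute FOLLOW(Y) using the standard algorithm.
FOLLOW(S) starts with {$}.
FIRST(S) = {0, 1, ε}
FIRST(Y) = {0, 1, ε}
FOLLOW(S) = {$}
FOLLOW(Y) = {$}
Therefore, FOLLOW(Y) = {$}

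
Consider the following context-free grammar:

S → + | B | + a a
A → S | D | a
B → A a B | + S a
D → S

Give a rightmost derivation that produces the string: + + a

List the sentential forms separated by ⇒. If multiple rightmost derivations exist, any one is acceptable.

S ⇒ B ⇒ + S a ⇒ + + a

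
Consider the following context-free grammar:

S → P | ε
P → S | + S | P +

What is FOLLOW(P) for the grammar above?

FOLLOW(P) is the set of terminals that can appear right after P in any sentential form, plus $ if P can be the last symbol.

We compute FOLLOW(P) using the standard algorithm.
FOLLOW(S) starts with {$}.
FIRST(P) = {+, ε}
FIRST(S) = {+, ε}
FOLLOW(P) = {$, +}
FOLLOW(S) = {$, +}
Therefore, FOLLOW(P) = {$, +}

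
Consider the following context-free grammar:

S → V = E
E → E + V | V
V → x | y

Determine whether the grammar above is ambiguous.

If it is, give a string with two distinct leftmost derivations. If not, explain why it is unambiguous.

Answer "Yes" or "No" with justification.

No - the grammar is unambiguous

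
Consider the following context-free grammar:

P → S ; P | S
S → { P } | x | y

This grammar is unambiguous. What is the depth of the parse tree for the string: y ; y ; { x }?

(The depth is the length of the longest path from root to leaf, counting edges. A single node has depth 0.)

6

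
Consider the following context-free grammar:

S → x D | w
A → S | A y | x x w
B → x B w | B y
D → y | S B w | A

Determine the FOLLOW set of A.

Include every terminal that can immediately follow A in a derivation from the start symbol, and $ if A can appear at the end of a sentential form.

We compute FOLLOW(A) using the standard algorithm.
FOLLOW(S) starts with {$}.
FIRST(A) = {w, x}
FIRST(B) = {x}
FIRST(D) = {w, x, y}
FIRST(S) = {w, x}
FOLLOW(A) = {$, x, y}
FOLLOW(B) = {w, y}
FOLLOW(D) = {$, x, y}
FOLLOW(S) = {$, x, y}
Therefore, FOLLOW(A) = {$, x, y}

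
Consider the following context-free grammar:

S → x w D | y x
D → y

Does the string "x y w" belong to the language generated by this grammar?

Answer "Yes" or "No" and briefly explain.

No - no valid derivation exists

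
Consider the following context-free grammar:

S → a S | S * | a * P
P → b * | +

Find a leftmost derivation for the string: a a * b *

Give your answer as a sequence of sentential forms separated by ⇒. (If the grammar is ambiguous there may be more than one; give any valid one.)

S ⇒ a S ⇒ a a * P ⇒ a a * b *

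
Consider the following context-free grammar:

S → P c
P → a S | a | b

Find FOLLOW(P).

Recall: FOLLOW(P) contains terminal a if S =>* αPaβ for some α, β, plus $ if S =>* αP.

We compute FOLLOW(P) using the standard algorithm.
FOLLOW(S) starts with {$}.
FIRST(P) = {a, b}
FIRST(S) = {a, b}
FOLLOW(P) = {c}
FOLLOW(S) = {$, c}
Therefore, FOLLOW(P) = {c}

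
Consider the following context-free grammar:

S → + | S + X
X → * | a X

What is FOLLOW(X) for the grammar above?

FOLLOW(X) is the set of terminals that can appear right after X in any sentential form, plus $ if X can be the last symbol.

We compute FOLLOW(X) using the standard algorithm.
FOLLOW(S) starts with {$}.
FIRST(S) = {+}
FIRST(X) = {*, a}
FOLLOW(S) = {$, +}
FOLLOW(X) = {$, +}
Therefore, FOLLOW(X) = {$, +}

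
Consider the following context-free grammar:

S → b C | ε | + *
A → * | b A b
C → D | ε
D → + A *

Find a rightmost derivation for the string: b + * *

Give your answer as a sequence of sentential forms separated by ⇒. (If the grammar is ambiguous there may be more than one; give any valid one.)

S ⇒ b C ⇒ b D ⇒ b + A * ⇒ b + * *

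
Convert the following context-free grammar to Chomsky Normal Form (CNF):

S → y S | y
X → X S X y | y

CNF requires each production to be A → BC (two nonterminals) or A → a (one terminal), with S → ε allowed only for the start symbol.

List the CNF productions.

TY → y; S → y; X → y; S → TY S; X → X X0; X0 → S X1; X1 → X TY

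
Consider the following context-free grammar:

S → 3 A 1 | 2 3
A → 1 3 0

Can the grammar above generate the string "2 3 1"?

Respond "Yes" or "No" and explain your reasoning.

No - no valid derivation exists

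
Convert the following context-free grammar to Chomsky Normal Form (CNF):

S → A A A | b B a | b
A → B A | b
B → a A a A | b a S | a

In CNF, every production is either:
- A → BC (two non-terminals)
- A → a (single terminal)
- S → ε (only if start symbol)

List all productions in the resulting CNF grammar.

TB → b; TA → a; S → b; A → b; B → a; S → A X0; X0 → A A; S → TB X1; X1 → B TA; A → B A; B → TA X2; X2 → A X3; X3 → TA A; B → TB X4; X4 → TA S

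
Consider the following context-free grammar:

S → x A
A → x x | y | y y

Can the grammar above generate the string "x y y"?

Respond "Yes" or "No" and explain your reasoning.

Yes - a valid derivation exists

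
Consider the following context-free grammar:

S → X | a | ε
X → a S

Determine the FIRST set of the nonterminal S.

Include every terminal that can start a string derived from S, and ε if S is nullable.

We compute FIRST(S) using the standard algorithm.
FIRST(S) = {a, ε}
FIRST(X) = {a}
Therefore, FIRST(S) = {a, ε}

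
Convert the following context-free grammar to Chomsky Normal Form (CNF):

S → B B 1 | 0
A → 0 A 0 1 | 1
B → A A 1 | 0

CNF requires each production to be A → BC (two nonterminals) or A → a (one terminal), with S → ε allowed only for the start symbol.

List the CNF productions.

T1 → 1; S → 0; T0 → 0; A → 1; B → 0; S → B X0; X0 → B T1; A → T0 X1; X1 → A X2; X2 → T0 T1; B → A X3; X3 → A T1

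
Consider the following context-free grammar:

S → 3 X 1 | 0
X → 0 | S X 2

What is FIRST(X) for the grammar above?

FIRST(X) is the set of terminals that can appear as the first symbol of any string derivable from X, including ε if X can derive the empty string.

We compute FIRST(X) using the standard algorithm.
FIRST(S) = {0, 3}
FIRST(X) = {0, 3}
Therefore, FIRST(X) = {0, 3}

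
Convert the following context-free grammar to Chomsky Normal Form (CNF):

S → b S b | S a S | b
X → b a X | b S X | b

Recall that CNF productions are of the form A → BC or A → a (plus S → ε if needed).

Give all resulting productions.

TB → b; TA → a; S → b; X → b; S → TB X0; X0 → S TB; S → S X1; X1 → TA S; X → TB X2; X2 → TA X; X → TB X3; X3 → S X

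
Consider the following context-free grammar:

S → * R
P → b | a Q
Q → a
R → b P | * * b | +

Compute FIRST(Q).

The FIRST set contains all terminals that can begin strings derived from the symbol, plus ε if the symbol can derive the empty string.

We compute FIRST(Q) using the standard algorithm.
FIRST(P) = {a, b}
FIRST(Q) = {a}
FIRST(R) = {*, +, b}
FIRST(S) = {*}
Therefore, FIRST(Q) = {a}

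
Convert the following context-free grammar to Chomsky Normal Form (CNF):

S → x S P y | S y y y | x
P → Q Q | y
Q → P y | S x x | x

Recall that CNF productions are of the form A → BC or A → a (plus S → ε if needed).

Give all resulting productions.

TX → x; TY → y; S → x; P → y; Q → x; S → TX X0; X0 → S X1; X1 → P TY; S → S X2; X2 → TY X3; X3 → TY TY; P → Q Q; Q → P TY; Q → S X4; X4 → TX TX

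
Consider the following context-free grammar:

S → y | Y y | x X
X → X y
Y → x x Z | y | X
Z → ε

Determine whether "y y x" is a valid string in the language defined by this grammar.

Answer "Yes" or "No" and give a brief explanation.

No - no valid derivation exists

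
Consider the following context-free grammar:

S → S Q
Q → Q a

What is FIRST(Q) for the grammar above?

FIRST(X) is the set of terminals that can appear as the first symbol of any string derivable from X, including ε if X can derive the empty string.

We compute FIRST(Q) using the standard algorithm.
FIRST(Q) = {}
FIRST(S) = {}
Therefore, FIRST(Q) = {}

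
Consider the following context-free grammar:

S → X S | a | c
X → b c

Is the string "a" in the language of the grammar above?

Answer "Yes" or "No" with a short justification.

Yes - a valid derivation exists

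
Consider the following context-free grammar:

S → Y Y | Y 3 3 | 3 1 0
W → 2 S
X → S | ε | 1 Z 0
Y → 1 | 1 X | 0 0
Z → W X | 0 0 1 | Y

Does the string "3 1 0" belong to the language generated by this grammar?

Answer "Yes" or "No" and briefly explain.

Yes - a valid derivation exists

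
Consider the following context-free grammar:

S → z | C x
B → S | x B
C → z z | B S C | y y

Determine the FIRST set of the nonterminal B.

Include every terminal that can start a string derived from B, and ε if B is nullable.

We compute FIRST(B) using the standard algorithm.
FIRST(B) = {x, y, z}
FIRST(C) = {x, y, z}
FIRST(S) = {x, y, z}
Therefore, FIRST(B) = {x, y, z}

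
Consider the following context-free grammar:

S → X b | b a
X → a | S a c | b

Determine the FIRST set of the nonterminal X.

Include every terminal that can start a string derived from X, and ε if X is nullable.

We compute FIRST(X) using the standard algorithm.
FIRST(S) = {a, b}
FIRST(X) = {a, b}
Therefore, FIRST(X) = {a, b}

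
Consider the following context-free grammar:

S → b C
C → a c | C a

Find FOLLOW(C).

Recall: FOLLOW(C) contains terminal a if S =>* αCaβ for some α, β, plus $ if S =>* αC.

We compute FOLLOW(C) using the standard algorithm.
FOLLOW(S) starts with {$}.
FIRST(C) = {a}
FIRST(S) = {b}
FOLLOW(C) = {$, a}
FOLLOW(S) = {$}
Therefore, FOLLOW(C) = {$, a}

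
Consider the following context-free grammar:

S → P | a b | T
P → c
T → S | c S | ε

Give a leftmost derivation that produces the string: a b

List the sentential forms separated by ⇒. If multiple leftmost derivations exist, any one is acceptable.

S ⇒ T ⇒ S ⇒ a b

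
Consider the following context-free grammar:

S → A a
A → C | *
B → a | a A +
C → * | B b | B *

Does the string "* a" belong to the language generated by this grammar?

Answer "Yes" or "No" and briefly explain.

Yes - a valid derivation exists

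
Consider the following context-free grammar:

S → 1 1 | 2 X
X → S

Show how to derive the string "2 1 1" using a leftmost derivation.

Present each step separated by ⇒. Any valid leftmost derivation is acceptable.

S ⇒ 2 X ⇒ 2 S ⇒ 2 1 1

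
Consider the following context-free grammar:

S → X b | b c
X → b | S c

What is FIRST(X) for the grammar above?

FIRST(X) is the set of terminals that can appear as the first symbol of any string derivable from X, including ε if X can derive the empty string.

We compute FIRST(X) using the standard algorithm.
FIRST(S) = {b}
FIRST(X) = {b}
Therefore, FIRST(X) = {b}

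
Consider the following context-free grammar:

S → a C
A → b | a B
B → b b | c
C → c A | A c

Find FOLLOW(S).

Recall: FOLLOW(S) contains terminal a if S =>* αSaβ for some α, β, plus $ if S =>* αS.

We compute FOLLOW(S) using the standard algorithm.
FOLLOW(S) starts with {$}.
FIRST(A) = {a, b}
FIRST(B) = {b, c}
FIRST(C) = {a, b, c}
FIRST(S) = {a}
FOLLOW(A) = {$, c}
FOLLOW(B) = {$, c}
FOLLOW(C) = {$}
FOLLOW(S) = {$}
Therefore, FOLLOW(S) = {$}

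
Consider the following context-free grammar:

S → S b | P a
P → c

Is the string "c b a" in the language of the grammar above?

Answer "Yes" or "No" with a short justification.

No - no valid derivation exists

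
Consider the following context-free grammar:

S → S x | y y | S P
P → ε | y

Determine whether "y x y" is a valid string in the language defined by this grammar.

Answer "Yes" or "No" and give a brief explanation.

No - no valid derivation exists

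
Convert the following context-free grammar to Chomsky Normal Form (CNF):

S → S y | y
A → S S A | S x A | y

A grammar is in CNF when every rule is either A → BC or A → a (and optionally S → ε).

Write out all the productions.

TY → y; S → y; TX → x; A → y; S → S TY; A → S X0; X0 → S A; A → S X1; X1 → TX A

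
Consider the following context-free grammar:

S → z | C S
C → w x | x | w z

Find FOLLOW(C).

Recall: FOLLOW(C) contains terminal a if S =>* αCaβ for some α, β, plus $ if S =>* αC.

We compute FOLLOW(C) using the standard algorithm.
FOLLOW(S) starts with {$}.
FIRST(C) = {w, x}
FIRST(S) = {w, x, z}
FOLLOW(C) = {w, x, z}
FOLLOW(S) = {$}
Therefore, FOLLOW(C) = {w, x, z}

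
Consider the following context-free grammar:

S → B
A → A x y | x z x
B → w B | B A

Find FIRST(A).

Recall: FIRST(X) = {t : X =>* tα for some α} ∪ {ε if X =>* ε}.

We compute FIRST(A) using the standard algorithm.
FIRST(A) = {x}
FIRST(B) = {w}
FIRST(S) = {w}
Therefore, FIRST(A) = {x}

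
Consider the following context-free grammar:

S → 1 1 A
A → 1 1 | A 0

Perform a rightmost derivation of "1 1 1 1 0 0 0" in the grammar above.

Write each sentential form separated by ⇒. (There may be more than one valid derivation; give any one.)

S ⇒ 1 1 A ⇒ 1 1 A 0 ⇒ 1 1 A 0 0 ⇒ 1 1 A 0 0 0 ⇒ 1 1 1 1 0 0 0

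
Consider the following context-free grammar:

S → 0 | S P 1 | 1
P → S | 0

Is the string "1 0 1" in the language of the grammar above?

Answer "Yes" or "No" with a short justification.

Yes - a valid derivation exists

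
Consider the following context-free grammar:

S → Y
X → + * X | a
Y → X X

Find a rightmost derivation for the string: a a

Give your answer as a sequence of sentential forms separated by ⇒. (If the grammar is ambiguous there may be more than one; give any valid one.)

S ⇒ Y ⇒ X X ⇒ X a ⇒ a a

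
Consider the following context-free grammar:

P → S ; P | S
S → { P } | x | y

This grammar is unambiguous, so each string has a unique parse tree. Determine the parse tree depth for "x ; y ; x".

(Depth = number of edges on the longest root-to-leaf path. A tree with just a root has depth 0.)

4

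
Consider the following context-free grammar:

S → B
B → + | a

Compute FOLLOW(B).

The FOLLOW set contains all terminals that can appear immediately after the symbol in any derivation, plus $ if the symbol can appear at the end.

We compute FOLLOW(B) using the standard algorithm.
FOLLOW(S) starts with {$}.
FIRST(B) = {+, a}
FIRST(S) = {+, a}
FOLLOW(B) = {$}
FOLLOW(S) = {$}
Therefore, FOLLOW(B) = {$}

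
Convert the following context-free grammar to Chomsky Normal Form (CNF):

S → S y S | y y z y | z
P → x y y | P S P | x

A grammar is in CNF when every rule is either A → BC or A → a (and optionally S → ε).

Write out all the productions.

TY → y; TZ → z; S → z; TX → x; P → x; S → S X0; X0 → TY S; S → TY X1; X1 → TY X2; X2 → TZ TY; P → TX X3; X3 → TY TY; P → P X4; X4 → S P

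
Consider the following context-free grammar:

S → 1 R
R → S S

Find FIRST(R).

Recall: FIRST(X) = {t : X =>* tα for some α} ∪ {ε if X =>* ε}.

We compute FIRST(R) using the standard algorithm.
FIRST(R) = {1}
FIRST(S) = {1}
Therefore, FIRST(R) = {1}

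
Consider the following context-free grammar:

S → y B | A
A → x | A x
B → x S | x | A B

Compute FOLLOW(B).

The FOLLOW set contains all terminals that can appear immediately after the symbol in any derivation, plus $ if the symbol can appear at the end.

We compute FOLLOW(B) using the standard algorithm.
FOLLOW(S) starts with {$}.
FIRST(A) = {x}
FIRST(B) = {x}
FIRST(S) = {x, y}
FOLLOW(A) = {$, x}
FOLLOW(B) = {$}
FOLLOW(S) = {$}
Therefore, FOLLOW(B) = {$}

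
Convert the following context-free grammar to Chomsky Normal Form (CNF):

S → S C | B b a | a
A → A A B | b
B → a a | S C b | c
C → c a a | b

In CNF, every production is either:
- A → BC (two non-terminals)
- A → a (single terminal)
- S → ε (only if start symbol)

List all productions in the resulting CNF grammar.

TB → b; TA → a; S → a; A → b; B → c; TC → c; C → b; S → S C; S → B X0; X0 → TB TA; A → A X1; X1 → A B; B → TA TA; B → S X2; X2 → C TB; C → TC X3; X3 → TA TA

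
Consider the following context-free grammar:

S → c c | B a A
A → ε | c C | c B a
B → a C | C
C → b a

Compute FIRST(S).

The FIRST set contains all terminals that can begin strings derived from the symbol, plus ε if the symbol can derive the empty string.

We compute FIRST(S) using the standard algorithm.
FIRST(A) = {c, ε}
FIRST(B) = {a, b}
FIRST(C) = {b}
FIRST(S) = {a, b, c}
Therefore, FIRST(S) = {a, b, c}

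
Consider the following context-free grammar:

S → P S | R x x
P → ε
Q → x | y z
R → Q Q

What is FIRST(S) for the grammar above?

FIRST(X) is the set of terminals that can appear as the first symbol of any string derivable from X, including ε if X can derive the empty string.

We compute FIRST(S) using the standard algorithm.
FIRST(P) = {ε}
FIRST(Q) = {x, y}
FIRST(R) = {x, y}
FIRST(S) = {x, y}
Therefore, FIRST(S) = {x, y}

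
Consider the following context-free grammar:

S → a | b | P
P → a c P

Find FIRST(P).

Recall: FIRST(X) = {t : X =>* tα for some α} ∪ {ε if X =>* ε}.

We compute FIRST(P) using the standard algorithm.
FIRST(P) = {a}
FIRST(S) = {a, b}
Therefore, FIRST(P) = {a}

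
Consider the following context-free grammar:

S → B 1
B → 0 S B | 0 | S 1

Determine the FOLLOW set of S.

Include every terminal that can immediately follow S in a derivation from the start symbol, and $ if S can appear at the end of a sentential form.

We compute FOLLOW(S) using the standard algorithm.
FOLLOW(S) starts with {$}.
FIRST(B) = {0}
FIRST(S) = {0}
FOLLOW(B) = {1}
FOLLOW(S) = {$, 0, 1}
Therefore, FOLLOW(S) = {$, 0, 1}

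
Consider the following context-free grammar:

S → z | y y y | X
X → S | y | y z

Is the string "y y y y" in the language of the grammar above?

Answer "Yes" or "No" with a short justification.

No - no valid derivation exists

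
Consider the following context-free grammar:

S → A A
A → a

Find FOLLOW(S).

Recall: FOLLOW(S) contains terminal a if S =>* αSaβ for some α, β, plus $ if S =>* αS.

We compute FOLLOW(S) using the standard algorithm.
FOLLOW(S) starts with {$}.
FIRST(A) = {a}
FIRST(S) = {a}
FOLLOW(A) = {$, a}
FOLLOW(S) = {$}
Therefore, FOLLOW(S) = {$}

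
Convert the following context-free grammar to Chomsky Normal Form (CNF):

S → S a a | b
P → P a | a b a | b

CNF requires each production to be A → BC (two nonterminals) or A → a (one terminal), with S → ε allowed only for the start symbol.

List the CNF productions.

TA → a; S → b; TB → b; P → b; S → S X0; X0 → TA TA; P → P TA; P → TA X1; X1 → TB TA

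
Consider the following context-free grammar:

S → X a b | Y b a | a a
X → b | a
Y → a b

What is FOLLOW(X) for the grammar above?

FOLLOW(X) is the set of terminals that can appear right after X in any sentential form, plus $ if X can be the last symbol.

We compute FOLLOW(X) using the standard algorithm.
FOLLOW(S) starts with {$}.
FIRST(S) = {a, b}
FIRST(X) = {a, b}
FIRST(Y) = {a}
FOLLOW(S) = {$}
FOLLOW(X) = {a}
FOLLOW(Y) = {b}
Therefore, FOLLOW(X) = {a}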